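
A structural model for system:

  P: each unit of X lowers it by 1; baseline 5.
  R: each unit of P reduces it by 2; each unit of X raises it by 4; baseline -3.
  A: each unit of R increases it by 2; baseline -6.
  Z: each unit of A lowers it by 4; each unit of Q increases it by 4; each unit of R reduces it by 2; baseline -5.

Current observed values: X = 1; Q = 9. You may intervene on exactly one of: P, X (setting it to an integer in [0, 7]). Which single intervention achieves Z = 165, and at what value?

set P = 6

Intervening on P: with other inputs at their observed values, Z = 20*P + 45. Solving for 165 gives P = 6, within [0, 7].
Intervening on X: Z = -60*X + 185. Reaching 165 requires X = 1/3, not an integer.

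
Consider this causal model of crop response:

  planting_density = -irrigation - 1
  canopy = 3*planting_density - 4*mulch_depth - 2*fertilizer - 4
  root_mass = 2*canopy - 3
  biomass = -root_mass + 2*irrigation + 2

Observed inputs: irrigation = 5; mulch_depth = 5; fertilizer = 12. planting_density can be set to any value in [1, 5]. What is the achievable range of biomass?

Intervening on planting_density fixes its value directly, overriding its dependence on irrigation.
Substituting into the canopy equation gives canopy = 3*planting_density - 48.
Substituting into the root_mass equation gives root_mass = 6*planting_density - 99.
Substituting into the biomass equation gives biomass = -6*planting_density + 111.
Linear in planting_density, so extremes are at the endpoints: planting_density = 1 gives biomass = 105; planting_density = 5 gives biomass = 81.

81 to 105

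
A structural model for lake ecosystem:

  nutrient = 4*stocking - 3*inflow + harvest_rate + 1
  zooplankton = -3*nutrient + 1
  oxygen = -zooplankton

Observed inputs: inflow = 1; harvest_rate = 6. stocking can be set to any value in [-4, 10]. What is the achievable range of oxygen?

Substituting into the nutrient equation gives nutrient = 4*stocking + 4.
Substituting into the zooplankton equation gives zooplankton = -12*stocking - 11.
Substituting into the oxygen equation gives oxygen = 12*stocking + 11.
Linear in stocking, so extremes are at the endpoints: stocking = -4 gives oxygen = -37; stocking = 10 gives oxygen = 131.

-37 to 131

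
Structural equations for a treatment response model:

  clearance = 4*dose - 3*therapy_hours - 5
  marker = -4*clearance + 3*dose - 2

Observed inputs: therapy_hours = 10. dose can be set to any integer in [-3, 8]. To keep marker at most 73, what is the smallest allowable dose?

dose = 5

Substituting into the clearance equation gives clearance = 4*dose - 35.
Substituting into the marker equation gives marker = -13*dose + 138.
Require -13*dose + 138 ≤ 73, so dose ≥ 5.
The smallest integer in [-3, 8] satisfying this is 5.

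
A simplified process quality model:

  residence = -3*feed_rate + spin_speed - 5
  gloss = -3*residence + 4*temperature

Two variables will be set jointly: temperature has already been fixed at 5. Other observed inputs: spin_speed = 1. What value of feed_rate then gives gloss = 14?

With temperature held at 5:
Substituting into the residence equation gives residence = -3*feed_rate - 4.
This gives gloss = 9*feed_rate + 32.
Solve 9*feed_rate + 32 = 14: feed_rate = (14 - 32) / 9 = -2.

feed_rate = -2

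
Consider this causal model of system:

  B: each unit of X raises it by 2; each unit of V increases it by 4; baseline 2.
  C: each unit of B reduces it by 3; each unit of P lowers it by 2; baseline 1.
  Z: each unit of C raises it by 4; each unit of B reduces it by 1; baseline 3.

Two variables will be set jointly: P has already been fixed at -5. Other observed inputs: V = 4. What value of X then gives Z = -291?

With P held at -5:
Substituting into the B equation gives B = 2*X + 18.
C becomes -6*X - 43.
Substituting into the Z equation gives Z = -26*X - 187.
Solve -26*X - 187 = -291: X = (-291 + 187) / -26 = 4.

X = 4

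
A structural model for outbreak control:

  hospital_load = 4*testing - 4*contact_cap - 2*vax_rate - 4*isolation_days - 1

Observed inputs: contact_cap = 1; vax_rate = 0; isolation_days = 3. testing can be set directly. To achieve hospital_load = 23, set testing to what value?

Substituting into the hospital_load equation gives hospital_load = 4*testing - 17.
Solve 4*testing - 17 = 23: testing = (23 + 17) / 4 = 10.

testing = 10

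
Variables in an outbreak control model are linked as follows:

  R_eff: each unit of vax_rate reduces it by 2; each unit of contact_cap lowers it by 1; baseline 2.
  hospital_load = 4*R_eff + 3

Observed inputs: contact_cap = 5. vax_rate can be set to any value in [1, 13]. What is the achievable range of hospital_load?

Substituting into the R_eff equation gives R_eff = -2*vax_rate - 3.
This gives hospital_load = -8*vax_rate - 9.
Linear in vax_rate, so extremes are at the endpoints: vax_rate = 1 gives hospital_load = -17; vax_rate = 13 gives hospital_load = -113.

-113 to -17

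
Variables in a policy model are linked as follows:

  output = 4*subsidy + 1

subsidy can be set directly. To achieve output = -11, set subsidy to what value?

Solve 4*subsidy + 1 = -11: subsidy = (-11 - 1) / 4 = -3.

subsidy = -3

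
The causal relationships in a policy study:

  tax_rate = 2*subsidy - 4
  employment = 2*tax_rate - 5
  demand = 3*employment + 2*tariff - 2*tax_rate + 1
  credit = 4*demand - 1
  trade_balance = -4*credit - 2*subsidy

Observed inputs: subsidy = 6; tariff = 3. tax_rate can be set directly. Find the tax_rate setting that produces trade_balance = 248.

tax_rate = -2

Intervening on tax_rate fixes its value directly, overriding its dependence on subsidy.
Substituting into the demand equation gives demand = 4*tax_rate - 8.
Substituting into the credit equation gives credit = 16*tax_rate - 33.
Substituting into the trade_balance equation gives trade_balance = -64*tax_rate + 120.
Solve -64*tax_rate + 120 = 248: tax_rate = (248 - 120) / -64 = -2.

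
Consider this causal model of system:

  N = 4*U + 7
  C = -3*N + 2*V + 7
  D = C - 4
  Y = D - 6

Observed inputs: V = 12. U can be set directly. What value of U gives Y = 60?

Substituting into the C equation gives C = -12*U + 10.
So D = -12*U + 6.
Y becomes -12*U.
Solve -12*U = 60: U = 60 / -12 = -5.

U = -5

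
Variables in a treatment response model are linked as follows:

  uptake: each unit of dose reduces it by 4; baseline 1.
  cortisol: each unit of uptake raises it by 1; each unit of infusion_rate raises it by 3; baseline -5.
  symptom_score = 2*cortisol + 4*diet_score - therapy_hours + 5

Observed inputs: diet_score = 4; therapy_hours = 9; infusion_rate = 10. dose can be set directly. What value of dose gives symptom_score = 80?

dose = -2

Substituting into the cortisol equation gives cortisol = -4*dose + 26.
Substituting into the symptom_score equation gives symptom_score = -8*dose + 64.
Solve -8*dose + 64 = 80: dose = (80 - 64) / -8 = -2.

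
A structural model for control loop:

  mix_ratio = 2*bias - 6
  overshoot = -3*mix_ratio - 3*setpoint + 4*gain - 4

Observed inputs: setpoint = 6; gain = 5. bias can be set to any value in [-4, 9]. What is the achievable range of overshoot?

Substituting into the overshoot equation gives overshoot = -6*bias + 16.
Linear in bias, so extremes are at the endpoints: bias = -4 gives overshoot = 40; bias = 9 gives overshoot = -38.

-38 to 40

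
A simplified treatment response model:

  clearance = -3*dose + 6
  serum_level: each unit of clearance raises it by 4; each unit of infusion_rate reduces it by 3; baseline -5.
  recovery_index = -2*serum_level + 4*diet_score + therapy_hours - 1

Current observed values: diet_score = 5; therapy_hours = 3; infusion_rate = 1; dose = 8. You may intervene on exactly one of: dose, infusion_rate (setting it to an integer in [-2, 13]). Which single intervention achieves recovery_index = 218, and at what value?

Intervening on dose: recovery_index = 24*dose - 10. Reaching 218 requires dose = 19/2, not an integer.
Intervening on infusion_rate: with other inputs at their observed values, recovery_index = 6*infusion_rate + 176. Solving for 218 gives infusion_rate = 7, within [-2, 13].

set infusion_rate = 7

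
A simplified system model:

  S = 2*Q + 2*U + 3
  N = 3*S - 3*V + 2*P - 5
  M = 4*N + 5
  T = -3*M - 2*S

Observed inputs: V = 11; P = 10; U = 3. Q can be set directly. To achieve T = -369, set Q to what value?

Q = 3

Substituting into the S equation gives S = 2*Q + 9.
N becomes 6*Q + 9.
This gives M = 24*Q + 41.
T becomes -76*Q - 141.
Solve -76*Q - 141 = -369: Q = (-369 + 141) / -76 = 3.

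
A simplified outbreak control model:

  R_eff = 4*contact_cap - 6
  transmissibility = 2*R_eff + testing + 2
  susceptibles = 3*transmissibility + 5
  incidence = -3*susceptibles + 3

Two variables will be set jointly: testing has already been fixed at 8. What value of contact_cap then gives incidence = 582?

contact_cap = -8

With testing held at 8:
Substituting into the transmissibility equation gives transmissibility = 8*contact_cap - 2.
So susceptibles = 24*contact_cap - 1.
Substituting into the incidence equation gives incidence = -72*contact_cap + 6.
Solve -72*contact_cap + 6 = 582: contact_cap = (582 - 6) / -72 = -8.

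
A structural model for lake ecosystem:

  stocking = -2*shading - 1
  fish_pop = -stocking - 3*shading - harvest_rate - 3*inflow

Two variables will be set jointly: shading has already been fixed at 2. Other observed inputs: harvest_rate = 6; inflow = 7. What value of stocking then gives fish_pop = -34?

stocking = 1

With shading held at 2:
Intervening on stocking fixes its value directly, overriding its dependence on shading.
Substituting into the fish_pop equation gives fish_pop = -stocking - 33.
Solve -stocking - 33 = -34: stocking = (-34 + 33) / -1 = 1.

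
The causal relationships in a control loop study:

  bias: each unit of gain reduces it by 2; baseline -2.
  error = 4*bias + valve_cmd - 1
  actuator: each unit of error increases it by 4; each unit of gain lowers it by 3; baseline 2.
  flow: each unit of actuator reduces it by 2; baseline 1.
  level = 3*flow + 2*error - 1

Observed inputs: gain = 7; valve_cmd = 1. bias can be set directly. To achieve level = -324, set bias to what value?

Intervening on bias fixes its value directly, overriding its dependence on gain.
Substituting into the error equation gives error = 4*bias.
This gives actuator = 16*bias - 19.
This gives flow = -32*bias + 39.
Substituting into the level equation gives level = -88*bias + 116.
Solve -88*bias + 116 = -324: bias = (-324 - 116) / -88 = 5.

bias = 5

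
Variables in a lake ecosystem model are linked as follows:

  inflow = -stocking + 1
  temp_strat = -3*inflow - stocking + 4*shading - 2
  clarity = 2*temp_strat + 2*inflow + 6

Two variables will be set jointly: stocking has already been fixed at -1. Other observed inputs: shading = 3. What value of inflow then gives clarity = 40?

inflow = -3

With stocking held at -1:
Intervening on inflow fixes its value directly, overriding its dependence on stocking.
Substituting into the temp_strat equation gives temp_strat = -3*inflow + 11.
clarity becomes -4*inflow + 28.
Solve -4*inflow + 28 = 40: inflow = (40 - 28) / -4 = -3.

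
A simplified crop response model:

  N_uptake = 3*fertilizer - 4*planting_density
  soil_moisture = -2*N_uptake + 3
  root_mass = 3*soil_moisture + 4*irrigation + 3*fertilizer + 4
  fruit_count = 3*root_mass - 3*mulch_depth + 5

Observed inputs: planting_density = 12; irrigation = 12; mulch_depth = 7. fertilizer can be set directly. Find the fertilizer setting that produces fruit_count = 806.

Substituting into the N_uptake equation gives N_uptake = 3*fertilizer - 48.
soil_moisture becomes -6*fertilizer + 99.
Substituting into the root_mass equation gives root_mass = -15*fertilizer + 349.
This gives fruit_count = -45*fertilizer + 1031.
Solve -45*fertilizer + 1031 = 806: fertilizer = (806 - 1031) / -45 = 5.

fertilizer = 5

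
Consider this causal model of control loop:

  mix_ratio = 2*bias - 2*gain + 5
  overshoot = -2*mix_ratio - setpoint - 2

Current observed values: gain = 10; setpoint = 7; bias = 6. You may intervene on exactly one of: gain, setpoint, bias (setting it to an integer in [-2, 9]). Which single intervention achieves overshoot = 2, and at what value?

Intervening on gain: overshoot = 4*gain - 43. Reaching 2 requires gain = 45/4, not an integer.
Intervening on setpoint: with other inputs at their observed values, overshoot = -setpoint + 4. Solving for 2 gives setpoint = 2, within [-2, 9].
Intervening on bias: overshoot = -4*bias + 21. Reaching 2 requires bias = 19/4, not an integer.

set setpoint = 2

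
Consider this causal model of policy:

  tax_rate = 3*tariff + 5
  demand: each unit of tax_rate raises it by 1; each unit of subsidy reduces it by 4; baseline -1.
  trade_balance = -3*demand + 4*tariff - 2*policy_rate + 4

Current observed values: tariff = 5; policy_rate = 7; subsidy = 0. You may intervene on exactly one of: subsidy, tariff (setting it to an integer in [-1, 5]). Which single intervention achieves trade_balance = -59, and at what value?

Intervening on subsidy: with other inputs at their observed values, trade_balance = 12*subsidy - 47. Solving for -59 gives subsidy = -1, within [-1, 5].
Intervening on tariff: trade_balance = -5*tariff - 22. Reaching -59 requires tariff = 37/5, not an integer.

set subsidy = -1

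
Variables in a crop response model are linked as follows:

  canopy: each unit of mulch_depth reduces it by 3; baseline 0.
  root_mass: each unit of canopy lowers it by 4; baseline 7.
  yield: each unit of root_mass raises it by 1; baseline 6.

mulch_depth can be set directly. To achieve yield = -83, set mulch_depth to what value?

mulch_depth = -8

Substituting into the root_mass equation gives root_mass = 12*mulch_depth + 7.
Substituting into the yield equation gives yield = 12*mulch_depth + 13.
Solve 12*mulch_depth + 13 = -83: mulch_depth = (-83 - 13) / 12 = -8.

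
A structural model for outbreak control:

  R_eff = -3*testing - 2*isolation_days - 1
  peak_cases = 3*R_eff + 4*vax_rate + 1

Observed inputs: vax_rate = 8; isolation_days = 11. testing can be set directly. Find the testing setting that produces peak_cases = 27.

testing = -7

Substituting into the R_eff equation gives R_eff = -3*testing - 23.
Substituting into the peak_cases equation gives peak_cases = -9*testing - 36.
Solve -9*testing - 36 = 27: testing = (27 + 36) / -9 = -7.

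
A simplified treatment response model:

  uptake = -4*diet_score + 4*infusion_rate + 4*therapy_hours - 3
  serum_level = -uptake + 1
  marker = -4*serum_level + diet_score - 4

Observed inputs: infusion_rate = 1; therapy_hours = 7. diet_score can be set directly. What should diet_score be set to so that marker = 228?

diet_score = -8

Substituting into the uptake equation gives uptake = -4*diet_score + 29.
Substituting into the serum_level equation gives serum_level = 4*diet_score - 28.
So marker = -15*diet_score + 108.
Solve -15*diet_score + 108 = 228: diet_score = (228 - 108) / -15 = -8.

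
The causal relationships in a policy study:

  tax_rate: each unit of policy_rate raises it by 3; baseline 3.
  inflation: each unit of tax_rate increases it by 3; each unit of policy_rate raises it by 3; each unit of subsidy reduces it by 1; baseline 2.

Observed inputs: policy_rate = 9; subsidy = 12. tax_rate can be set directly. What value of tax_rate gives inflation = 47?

Intervening on tax_rate fixes its value directly, overriding its dependence on policy_rate.
Substituting into the inflation equation gives inflation = 3*tax_rate + 17.
Solve 3*tax_rate + 17 = 47: tax_rate = (47 - 17) / 3 = 10.

tax_rate = 10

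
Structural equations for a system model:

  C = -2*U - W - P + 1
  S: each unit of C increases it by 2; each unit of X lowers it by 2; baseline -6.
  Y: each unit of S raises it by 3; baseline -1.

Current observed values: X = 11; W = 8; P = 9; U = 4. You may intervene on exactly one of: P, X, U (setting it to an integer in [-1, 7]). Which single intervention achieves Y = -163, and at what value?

Intervening on P: Y = -6*P - 175. Reaching -163 requires P = -2, outside [-1, 7].
Intervening on X: with other inputs at their observed values, Y = -6*X - 163. Solving for -163 gives X = 0, within [-1, 7].
Intervening on U: Y = -12*U - 181. Reaching -163 requires U = -3/2, not an integer.

set X = 0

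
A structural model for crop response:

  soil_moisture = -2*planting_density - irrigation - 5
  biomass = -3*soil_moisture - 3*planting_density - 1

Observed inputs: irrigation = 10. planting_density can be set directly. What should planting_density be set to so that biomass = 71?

Substituting into the soil_moisture equation gives soil_moisture = -2*planting_density - 15.
Substituting into the biomass equation gives biomass = 3*planting_density + 44.
Solve 3*planting_density + 44 = 71: planting_density = (71 - 44) / 3 = 9.

planting_density = 9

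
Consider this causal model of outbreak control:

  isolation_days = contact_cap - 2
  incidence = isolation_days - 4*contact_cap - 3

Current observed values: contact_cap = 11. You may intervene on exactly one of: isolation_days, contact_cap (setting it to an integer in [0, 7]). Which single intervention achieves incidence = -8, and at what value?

Intervening on isolation_days: incidence = isolation_days - 47. Reaching -8 requires isolation_days = 39, outside [0, 7].
Intervening on contact_cap: with other inputs at their observed values, incidence = -3*contact_cap - 5. Solving for -8 gives contact_cap = 1, within [0, 7].

set contact_cap = 1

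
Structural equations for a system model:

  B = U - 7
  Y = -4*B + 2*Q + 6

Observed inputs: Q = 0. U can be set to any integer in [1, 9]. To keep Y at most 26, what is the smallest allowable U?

U = 2

Substituting into the Y equation gives Y = -4*U + 34.
Require -4*U + 34 ≤ 26, so U ≥ 2.
The smallest integer in [1, 9] satisfying this is 2.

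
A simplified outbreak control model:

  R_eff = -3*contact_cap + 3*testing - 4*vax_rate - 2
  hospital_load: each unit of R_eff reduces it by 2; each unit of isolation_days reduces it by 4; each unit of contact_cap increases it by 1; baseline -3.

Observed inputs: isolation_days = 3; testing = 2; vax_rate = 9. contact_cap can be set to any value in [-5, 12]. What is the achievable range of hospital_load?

14 to 133

Substituting into the R_eff equation gives R_eff = -3*contact_cap - 32.
Substituting into the hospital_load equation gives hospital_load = 7*contact_cap + 49.
Linear in contact_cap, so extremes are at the endpoints: contact_cap = -5 gives hospital_load = 14; contact_cap = 12 gives hospital_load = 133.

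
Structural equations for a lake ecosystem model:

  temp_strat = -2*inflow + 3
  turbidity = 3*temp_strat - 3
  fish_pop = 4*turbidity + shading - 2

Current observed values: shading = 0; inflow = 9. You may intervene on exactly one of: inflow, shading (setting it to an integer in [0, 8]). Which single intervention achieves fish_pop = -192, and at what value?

Intervening on inflow: fish_pop = -24*inflow + 22. Reaching -192 requires inflow = 107/12, not an integer.
Intervening on shading: with other inputs at their observed values, fish_pop = shading - 194. Solving for -192 gives shading = 2, within [0, 8].

set shading = 2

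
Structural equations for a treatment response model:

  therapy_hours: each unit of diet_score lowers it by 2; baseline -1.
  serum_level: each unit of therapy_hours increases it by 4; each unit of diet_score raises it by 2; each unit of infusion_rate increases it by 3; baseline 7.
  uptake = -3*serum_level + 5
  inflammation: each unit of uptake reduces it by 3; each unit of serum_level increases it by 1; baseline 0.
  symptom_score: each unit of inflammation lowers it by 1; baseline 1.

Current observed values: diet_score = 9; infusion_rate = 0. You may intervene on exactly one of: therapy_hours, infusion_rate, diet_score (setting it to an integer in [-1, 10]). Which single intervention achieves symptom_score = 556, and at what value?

set infusion_rate = -1

Intervening on therapy_hours: symptom_score = -40*therapy_hours - 234. Reaching 556 requires therapy_hours = -79/4, not an integer.
Intervening on infusion_rate: with other inputs at their observed values, symptom_score = -30*infusion_rate + 526. Solving for 556 gives infusion_rate = -1, within [-1, 10].
Intervening on diet_score: symptom_score = 60*diet_score - 14. Reaching 556 requires diet_score = 19/2, not an integer.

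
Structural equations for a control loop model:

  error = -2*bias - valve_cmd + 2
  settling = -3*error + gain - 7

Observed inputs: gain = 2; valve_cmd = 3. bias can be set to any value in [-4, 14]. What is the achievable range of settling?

Substituting into the error equation gives error = -2*bias - 1.
Substituting into the settling equation gives settling = 6*bias - 2.
Linear in bias, so extremes are at the endpoints: bias = -4 gives settling = -26; bias = 14 gives settling = 82.

-26 to 82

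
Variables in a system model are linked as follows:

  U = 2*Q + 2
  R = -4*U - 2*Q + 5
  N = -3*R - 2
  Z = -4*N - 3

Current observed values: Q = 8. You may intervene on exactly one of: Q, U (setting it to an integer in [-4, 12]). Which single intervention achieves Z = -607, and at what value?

set U = 10

Intervening on Q: Z = -120*Q - 31. Reaching -607 requires Q = 24/5, not an integer.
Intervening on U: with other inputs at their observed values, Z = -48*U - 127. Solving for -607 gives U = 10, within [-4, 12].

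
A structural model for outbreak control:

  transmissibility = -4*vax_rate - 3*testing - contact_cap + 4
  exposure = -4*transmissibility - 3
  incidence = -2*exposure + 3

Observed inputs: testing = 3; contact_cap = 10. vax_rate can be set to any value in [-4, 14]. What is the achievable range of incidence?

Substituting into the transmissibility equation gives transmissibility = -4*vax_rate - 15.
So exposure = 16*vax_rate + 57.
Substituting into the incidence equation gives incidence = -32*vax_rate - 111.
Linear in vax_rate, so extremes are at the endpoints: vax_rate = -4 gives incidence = 17; vax_rate = 14 gives incidence = -559.

-559 to 17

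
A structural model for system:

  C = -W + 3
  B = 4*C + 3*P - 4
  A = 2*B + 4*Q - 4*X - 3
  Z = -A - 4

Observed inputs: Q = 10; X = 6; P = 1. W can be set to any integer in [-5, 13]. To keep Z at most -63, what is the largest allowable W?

Substituting into the B equation gives B = -4*W + 11.
Substituting into the A equation gives A = -8*W + 35.
This gives Z = 8*W - 39.
Require 8*W - 39 ≤ -63, so W ≤ -3.
The largest integer in [-5, 13] satisfying this is -3.

W = -3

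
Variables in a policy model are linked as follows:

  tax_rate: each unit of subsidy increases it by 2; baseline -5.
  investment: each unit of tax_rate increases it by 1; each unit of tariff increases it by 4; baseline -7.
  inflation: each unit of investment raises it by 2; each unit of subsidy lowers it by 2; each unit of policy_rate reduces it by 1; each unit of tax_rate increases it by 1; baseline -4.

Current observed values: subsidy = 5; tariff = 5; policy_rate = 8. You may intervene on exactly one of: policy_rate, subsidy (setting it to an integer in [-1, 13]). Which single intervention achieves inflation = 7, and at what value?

Intervening on policy_rate: inflation = -policy_rate + 27. Reaching 7 requires policy_rate = 20, outside [-1, 13].
Intervening on subsidy: with other inputs at their observed values, inflation = 4*subsidy - 1. Solving for 7 gives subsidy = 2, within [-1, 13].

set subsidy = 2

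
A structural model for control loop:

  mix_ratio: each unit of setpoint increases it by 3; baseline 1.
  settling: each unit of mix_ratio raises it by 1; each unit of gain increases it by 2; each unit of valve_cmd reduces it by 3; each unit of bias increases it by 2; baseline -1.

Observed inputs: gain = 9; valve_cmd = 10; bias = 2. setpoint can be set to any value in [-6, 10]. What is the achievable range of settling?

-26 to 22

Substituting into the settling equation gives settling = 3*setpoint - 8.
Linear in setpoint, so extremes are at the endpoints: setpoint = -6 gives settling = -26; setpoint = 10 gives settling = 22.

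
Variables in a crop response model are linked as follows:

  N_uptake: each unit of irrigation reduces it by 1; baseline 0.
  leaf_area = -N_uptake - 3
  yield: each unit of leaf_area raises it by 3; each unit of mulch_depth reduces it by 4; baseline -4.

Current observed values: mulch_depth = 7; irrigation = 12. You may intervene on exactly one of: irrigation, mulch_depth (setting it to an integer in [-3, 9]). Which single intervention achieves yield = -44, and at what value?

set irrigation = -1

Intervening on irrigation: with other inputs at their observed values, yield = 3*irrigation - 41. Solving for -44 gives irrigation = -1, within [-3, 9].
Intervening on mulch_depth: yield = -4*mulch_depth + 23. Reaching -44 requires mulch_depth = 67/4, not an integer.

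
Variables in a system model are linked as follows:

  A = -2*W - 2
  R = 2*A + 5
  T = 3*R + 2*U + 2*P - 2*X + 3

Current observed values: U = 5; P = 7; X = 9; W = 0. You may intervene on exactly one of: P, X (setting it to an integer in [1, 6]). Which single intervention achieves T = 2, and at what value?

set P = 2

Intervening on P: with other inputs at their observed values, T = 2*P - 2. Solving for 2 gives P = 2, within [1, 6].
Intervening on X: T = -2*X + 30. Reaching 2 requires X = 14, outside [1, 6].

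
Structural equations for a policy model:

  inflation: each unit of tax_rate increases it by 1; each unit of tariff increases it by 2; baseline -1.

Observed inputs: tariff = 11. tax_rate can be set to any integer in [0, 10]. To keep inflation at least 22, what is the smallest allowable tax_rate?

tax_rate = 1

Substituting into the inflation equation gives inflation = tax_rate + 21.
Require tax_rate + 21 ≥ 22, so tax_rate ≥ 1.
The smallest integer in [0, 10] satisfying this is 1.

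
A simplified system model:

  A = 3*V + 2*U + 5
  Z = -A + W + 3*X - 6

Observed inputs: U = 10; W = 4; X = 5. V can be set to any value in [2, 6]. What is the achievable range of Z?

Substituting into the A equation gives A = 3*V + 25.
Substituting into the Z equation gives Z = -3*V - 12.
Linear in V, so extremes are at the endpoints: V = 2 gives Z = -18; V = 6 gives Z = -30.

-30 to -18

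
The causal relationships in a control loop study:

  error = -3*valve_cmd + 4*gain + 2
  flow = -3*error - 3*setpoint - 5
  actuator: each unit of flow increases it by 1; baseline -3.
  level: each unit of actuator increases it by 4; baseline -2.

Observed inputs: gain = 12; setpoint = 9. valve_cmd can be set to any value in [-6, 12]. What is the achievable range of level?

-958 to -310

Substituting into the error equation gives error = -3*valve_cmd + 50.
Substituting into the flow equation gives flow = 9*valve_cmd - 182.
Substituting into the actuator equation gives actuator = 9*valve_cmd - 185.
Substituting into the level equation gives level = 36*valve_cmd - 742.
Linear in valve_cmd, so extremes are at the endpoints: valve_cmd = -6 gives level = -958; valve_cmd = 12 gives level = -310.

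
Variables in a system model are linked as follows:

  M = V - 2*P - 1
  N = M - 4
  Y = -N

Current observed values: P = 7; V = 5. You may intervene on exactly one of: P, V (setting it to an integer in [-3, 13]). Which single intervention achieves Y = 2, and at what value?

Intervening on P: with other inputs at their observed values, Y = 2*P. Solving for 2 gives P = 1, within [-3, 13].
Intervening on V: Y = -V + 19. Reaching 2 requires V = 17, outside [-3, 13].

set P = 1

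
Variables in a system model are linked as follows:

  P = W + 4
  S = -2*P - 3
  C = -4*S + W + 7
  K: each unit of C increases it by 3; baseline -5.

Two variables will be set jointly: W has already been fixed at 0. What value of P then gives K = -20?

With W held at 0:
Intervening on P fixes its value directly, overriding its dependence on W.
Substituting into the C equation gives C = 8*P + 19.
Substituting into the K equation gives K = 24*P + 52.
Solve 24*P + 52 = -20: P = (-20 - 52) / 24 = -3.

P = -3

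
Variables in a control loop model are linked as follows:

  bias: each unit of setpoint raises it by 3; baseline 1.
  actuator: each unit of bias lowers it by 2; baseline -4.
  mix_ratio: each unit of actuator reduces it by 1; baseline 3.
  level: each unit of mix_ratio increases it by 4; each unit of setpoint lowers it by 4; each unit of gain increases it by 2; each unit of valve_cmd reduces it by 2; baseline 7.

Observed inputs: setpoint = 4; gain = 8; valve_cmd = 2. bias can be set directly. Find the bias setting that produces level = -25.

Intervening on bias fixes its value directly, overriding its dependence on setpoint.
Substituting into the mix_ratio equation gives mix_ratio = 2*bias + 7.
Substituting into the level equation gives level = 8*bias + 31.
Solve 8*bias + 31 = -25: bias = (-25 - 31) / 8 = -7.

bias = -7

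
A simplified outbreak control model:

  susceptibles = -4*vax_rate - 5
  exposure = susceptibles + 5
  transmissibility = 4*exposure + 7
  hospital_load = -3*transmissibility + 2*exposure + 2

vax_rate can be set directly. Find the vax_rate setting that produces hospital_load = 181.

Substituting into the exposure equation gives exposure = -4*vax_rate.
Substituting into the transmissibility equation gives transmissibility = -16*vax_rate + 7.
So hospital_load = 40*vax_rate - 19.
Solve 40*vax_rate - 19 = 181: vax_rate = (181 + 19) / 40 = 5.

vax_rate = 5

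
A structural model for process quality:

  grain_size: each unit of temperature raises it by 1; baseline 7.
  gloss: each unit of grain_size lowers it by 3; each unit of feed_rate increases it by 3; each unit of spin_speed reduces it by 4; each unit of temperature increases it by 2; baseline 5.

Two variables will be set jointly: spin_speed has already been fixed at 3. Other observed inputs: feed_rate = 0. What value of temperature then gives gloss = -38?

With spin_speed held at 3:
Substituting into the gloss equation gives gloss = -temperature - 28.
Solve -temperature - 28 = -38: temperature = (-38 + 28) / -1 = 10.

temperature = 10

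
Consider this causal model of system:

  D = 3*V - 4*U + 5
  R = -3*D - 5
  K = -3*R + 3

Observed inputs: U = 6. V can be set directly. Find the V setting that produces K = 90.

V = 9

Substituting into the D equation gives D = 3*V - 19.
Substituting into the R equation gives R = -9*V + 52.
Substituting into the K equation gives K = 27*V - 153.
Solve 27*V - 153 = 90: V = (90 + 153) / 27 = 9.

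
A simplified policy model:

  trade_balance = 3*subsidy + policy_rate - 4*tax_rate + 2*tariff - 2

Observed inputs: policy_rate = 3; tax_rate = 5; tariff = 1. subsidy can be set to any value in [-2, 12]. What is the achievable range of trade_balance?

-23 to 19

Substituting into the trade_balance equation gives trade_balance = 3*subsidy - 17.
Linear in subsidy, so extremes are at the endpoints: subsidy = -2 gives trade_balance = -23; subsidy = 12 gives trade_balance = 19.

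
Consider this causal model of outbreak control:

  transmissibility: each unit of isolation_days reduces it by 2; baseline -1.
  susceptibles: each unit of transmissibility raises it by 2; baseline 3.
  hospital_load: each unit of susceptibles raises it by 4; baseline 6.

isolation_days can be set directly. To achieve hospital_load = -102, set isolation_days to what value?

Substituting into the susceptibles equation gives susceptibles = -4*isolation_days + 1.
Substituting into the hospital_load equation gives hospital_load = -16*isolation_days + 10.
Solve -16*isolation_days + 10 = -102: isolation_days = (-102 - 10) / -16 = 7.

isolation_days = 7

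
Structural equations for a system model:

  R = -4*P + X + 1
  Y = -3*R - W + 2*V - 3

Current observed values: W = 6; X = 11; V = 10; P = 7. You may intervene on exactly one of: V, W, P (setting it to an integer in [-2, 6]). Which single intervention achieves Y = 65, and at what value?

set W = 0

Intervening on V: Y = 2*V + 39. Reaching 65 requires V = 13, outside [-2, 6].
Intervening on W: with other inputs at their observed values, Y = -W + 65. Solving for 65 gives W = 0, within [-2, 6].
Intervening on P: Y = 12*P - 25. Reaching 65 requires P = 15/2, not an integer.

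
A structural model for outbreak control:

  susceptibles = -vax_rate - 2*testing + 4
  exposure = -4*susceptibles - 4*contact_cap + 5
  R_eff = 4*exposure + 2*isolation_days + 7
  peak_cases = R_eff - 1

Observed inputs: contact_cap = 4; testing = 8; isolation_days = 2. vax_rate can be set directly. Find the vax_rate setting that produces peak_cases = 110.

vax_rate = -3

Substituting into the susceptibles equation gives susceptibles = -vax_rate - 12.
exposure becomes 4*vax_rate + 37.
Substituting into the R_eff equation gives R_eff = 16*vax_rate + 159.
Substituting into the peak_cases equation gives peak_cases = 16*vax_rate + 158.
Solve 16*vax_rate + 158 = 110: vax_rate = (110 - 158) / 16 = -3.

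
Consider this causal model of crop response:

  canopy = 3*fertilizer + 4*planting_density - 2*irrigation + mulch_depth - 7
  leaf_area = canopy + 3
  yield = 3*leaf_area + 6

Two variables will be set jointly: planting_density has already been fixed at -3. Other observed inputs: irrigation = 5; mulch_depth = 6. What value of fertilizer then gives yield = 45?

With planting_density held at -3:
Substituting into the canopy equation gives canopy = 3*fertilizer - 23.
This gives leaf_area = 3*fertilizer - 20.
Substituting into the yield equation gives yield = 9*fertilizer - 54.
Solve 9*fertilizer - 54 = 45: fertilizer = (45 + 54) / 9 = 11.

fertilizer = 11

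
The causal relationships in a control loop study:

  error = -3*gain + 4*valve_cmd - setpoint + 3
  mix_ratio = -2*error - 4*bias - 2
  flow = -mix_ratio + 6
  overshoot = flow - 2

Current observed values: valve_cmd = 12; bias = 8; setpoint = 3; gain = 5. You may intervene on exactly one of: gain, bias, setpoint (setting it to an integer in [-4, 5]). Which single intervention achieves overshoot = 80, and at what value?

Intervening on gain: overshoot = -6*gain + 134. Reaching 80 requires gain = 9, outside [-4, 5].
Intervening on bias: with other inputs at their observed values, overshoot = 4*bias + 72. Solving for 80 gives bias = 2, within [-4, 5].
Intervening on setpoint: overshoot = -2*setpoint + 110. Reaching 80 requires setpoint = 15, outside [-4, 5].

set bias = 2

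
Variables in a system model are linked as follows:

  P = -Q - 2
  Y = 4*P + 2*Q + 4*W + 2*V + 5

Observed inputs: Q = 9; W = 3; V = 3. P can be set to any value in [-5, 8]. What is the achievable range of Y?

21 to 73

Intervening on P fixes its value directly, overriding its dependence on Q.
Substituting into the Y equation gives Y = 4*P + 41.
Linear in P, so extremes are at the endpoints: P = -5 gives Y = 21; P = 8 gives Y = 73.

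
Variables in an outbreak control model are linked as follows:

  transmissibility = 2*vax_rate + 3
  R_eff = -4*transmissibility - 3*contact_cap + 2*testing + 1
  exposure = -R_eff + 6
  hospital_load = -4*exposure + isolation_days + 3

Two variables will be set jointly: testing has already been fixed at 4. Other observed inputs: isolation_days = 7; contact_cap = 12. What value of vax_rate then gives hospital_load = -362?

With testing held at 4:
Substituting into the R_eff equation gives R_eff = -8*vax_rate - 39.
Substituting into the exposure equation gives exposure = 8*vax_rate + 45.
Substituting into the hospital_load equation gives hospital_load = -32*vax_rate - 170.
Solve -32*vax_rate - 170 = -362: vax_rate = (-362 + 170) / -32 = 6.

vax_rate = 6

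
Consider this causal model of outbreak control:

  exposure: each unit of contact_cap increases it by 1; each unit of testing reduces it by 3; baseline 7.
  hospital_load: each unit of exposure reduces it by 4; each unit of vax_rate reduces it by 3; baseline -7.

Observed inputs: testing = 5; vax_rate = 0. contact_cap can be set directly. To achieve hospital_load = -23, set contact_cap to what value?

contact_cap = 12

Substituting into the exposure equation gives exposure = contact_cap - 8.
Substituting into the hospital_load equation gives hospital_load = -4*contact_cap + 25.
Solve -4*contact_cap + 25 = -23: contact_cap = (-23 - 25) / -4 = 12.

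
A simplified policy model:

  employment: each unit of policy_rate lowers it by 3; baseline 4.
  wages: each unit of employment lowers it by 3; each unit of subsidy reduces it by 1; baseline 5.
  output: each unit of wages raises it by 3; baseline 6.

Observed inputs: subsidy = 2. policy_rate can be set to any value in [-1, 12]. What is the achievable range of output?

Substituting into the wages equation gives wages = 9*policy_rate - 9.
This gives output = 27*policy_rate - 21.
Linear in policy_rate, so extremes are at the endpoints: policy_rate = -1 gives output = -48; policy_rate = 12 gives output = 303.

-48 to 303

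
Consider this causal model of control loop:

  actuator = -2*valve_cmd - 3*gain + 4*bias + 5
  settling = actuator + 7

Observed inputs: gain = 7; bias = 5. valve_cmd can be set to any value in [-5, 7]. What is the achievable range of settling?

-3 to 21

Substituting into the actuator equation gives actuator = -2*valve_cmd + 4.
So settling = -2*valve_cmd + 11.
Linear in valve_cmd, so extremes are at the endpoints: valve_cmd = -5 gives settling = 21; valve_cmd = 7 gives settling = -3.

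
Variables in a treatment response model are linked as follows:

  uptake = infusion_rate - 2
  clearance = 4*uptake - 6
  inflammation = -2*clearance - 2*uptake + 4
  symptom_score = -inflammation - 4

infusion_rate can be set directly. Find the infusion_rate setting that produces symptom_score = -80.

infusion_rate = -4

Substituting into the clearance equation gives clearance = 4*infusion_rate - 14.
Substituting into the inflammation equation gives inflammation = -10*infusion_rate + 36.
Substituting into the symptom_score equation gives symptom_score = 10*infusion_rate - 40.
Solve 10*infusion_rate - 40 = -80: infusion_rate = (-80 + 40) / 10 = -4.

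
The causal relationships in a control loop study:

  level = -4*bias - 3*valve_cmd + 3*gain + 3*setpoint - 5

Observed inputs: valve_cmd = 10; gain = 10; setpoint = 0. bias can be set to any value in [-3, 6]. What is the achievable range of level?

Substituting into the level equation gives level = -4*bias - 5.
Linear in bias, so extremes are at the endpoints: bias = -3 gives level = 7; bias = 6 gives level = -29.

-29 to 7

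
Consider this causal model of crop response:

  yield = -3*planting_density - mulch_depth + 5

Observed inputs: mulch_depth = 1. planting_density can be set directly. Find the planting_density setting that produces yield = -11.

Substituting into the yield equation gives yield = -3*planting_density + 4.
Solve -3*planting_density + 4 = -11: planting_density = (-11 - 4) / -3 = 5.

planting_density = 5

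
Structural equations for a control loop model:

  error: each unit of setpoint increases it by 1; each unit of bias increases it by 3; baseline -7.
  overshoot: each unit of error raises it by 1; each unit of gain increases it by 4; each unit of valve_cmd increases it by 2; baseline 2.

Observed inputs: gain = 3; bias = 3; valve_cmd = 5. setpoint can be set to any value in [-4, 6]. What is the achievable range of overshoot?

Substituting into the error equation gives error = setpoint + 2.
Substituting into the overshoot equation gives overshoot = setpoint + 26.
Linear in setpoint, so extremes are at the endpoints: setpoint = -4 gives overshoot = 22; setpoint = 6 gives overshoot = 32.

22 to 32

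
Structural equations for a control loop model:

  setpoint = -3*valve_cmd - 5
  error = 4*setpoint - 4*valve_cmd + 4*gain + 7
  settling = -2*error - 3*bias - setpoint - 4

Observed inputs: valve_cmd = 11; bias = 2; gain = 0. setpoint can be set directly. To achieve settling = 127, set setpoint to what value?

setpoint = -7

Intervening on setpoint fixes its value directly, overriding its dependence on valve_cmd.
Substituting into the error equation gives error = 4*setpoint - 37.
Substituting into the settling equation gives settling = -9*setpoint + 64.
Solve -9*setpoint + 64 = 127: setpoint = (127 - 64) / -9 = -7.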